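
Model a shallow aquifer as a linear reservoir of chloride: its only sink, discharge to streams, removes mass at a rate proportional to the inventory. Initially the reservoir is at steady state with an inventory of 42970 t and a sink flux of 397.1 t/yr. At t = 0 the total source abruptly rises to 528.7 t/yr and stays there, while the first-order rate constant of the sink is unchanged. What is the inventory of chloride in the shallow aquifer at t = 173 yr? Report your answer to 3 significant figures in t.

Residence time τ = M₀/F₀ = 108.2 yr. The eventual steady state is M_∞ = M₀·(F₁/F₀) = 42970 × 528.7/397.1 = 57210 t.
The anomaly ΔM(t) = M(t) − M_∞ decays as ΔM₀·e^(−t/τ) with ΔM₀ = 42970 − 57210 = −14240 t.
At t = 173 yr, e^(−t/τ) = e^(−1.599) = 0.2021, so ΔM = −2879 t and M = 57210 − 2879 = 54332 t.

54300 t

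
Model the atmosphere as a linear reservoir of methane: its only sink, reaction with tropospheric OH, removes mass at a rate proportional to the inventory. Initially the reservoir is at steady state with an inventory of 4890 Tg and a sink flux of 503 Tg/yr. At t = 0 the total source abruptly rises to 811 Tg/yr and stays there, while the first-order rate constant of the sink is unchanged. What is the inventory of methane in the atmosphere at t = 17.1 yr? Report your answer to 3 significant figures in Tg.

7370 Tg

τ = M₀/F₀ = 4890/503 = 9.722 yr; rate constant k = 1/τ.
New steady state M_∞ = F₁/k = F₁·τ = 811 × 9.722 = 7884.3 Tg.
M(t) = M_∞ + (M₀ − M_∞)·e^(−t/τ); t/τ = 17.1/9.722 = 1.759, so e^(−t/τ) = 0.1722.
M(t) = 7884.3 − 2994 × 0.1722 = 7368.6 Tg.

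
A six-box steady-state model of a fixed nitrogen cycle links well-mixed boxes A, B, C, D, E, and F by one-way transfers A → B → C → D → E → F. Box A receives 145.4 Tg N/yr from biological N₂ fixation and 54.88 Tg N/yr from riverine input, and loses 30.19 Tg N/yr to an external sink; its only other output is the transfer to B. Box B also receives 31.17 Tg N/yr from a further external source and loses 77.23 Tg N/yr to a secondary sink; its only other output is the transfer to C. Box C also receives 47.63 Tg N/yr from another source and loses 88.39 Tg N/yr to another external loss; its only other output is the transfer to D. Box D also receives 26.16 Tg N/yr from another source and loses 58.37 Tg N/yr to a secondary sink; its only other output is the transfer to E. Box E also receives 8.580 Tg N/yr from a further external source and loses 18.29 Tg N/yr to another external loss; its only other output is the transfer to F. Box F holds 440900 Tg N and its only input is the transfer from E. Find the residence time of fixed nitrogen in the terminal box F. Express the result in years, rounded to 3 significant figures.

Box A: F(A→B) = (145.4 + 54.88) − 30.19 = 170.09 Tg N/yr.
Box B: F(B→C) = (170.09 + 31.17) − 77.23 = 124.03 Tg N/yr.
Box C: F(C→D) = (124.03 + 47.63) − 88.39 = 83.270 Tg N/yr.
Box D: F(D→E) = (83.270 + 26.16) − 58.37 = 51.060 Tg N/yr.
Box E: F(E→F) = (51.060 + 8.580) − 18.29 = 41.350 Tg N/yr.
Box F throughput = its input = 41.350 Tg N/yr; τ = 440900 / 41.350 = 10660 yr.

10700 yr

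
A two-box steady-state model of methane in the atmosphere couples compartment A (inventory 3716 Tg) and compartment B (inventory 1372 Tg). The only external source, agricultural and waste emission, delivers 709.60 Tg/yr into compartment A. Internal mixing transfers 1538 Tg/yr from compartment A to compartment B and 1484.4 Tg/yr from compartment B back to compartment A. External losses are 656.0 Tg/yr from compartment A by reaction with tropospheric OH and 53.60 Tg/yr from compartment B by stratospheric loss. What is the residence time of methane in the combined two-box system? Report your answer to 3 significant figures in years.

7.17 yr

Residence time in the combined system uses the total inventory and the total *external* removal — internal exchanges between the two boxes cancel.
M_total = 3716 + 1372 = 5088.0 Tg.
ΣF_external_out = 656.0 + 53.60 = 709.60 Tg/yr.
τ = M_total / ΣF_ext = 5088.0 / 709.60 = 7.170 yr.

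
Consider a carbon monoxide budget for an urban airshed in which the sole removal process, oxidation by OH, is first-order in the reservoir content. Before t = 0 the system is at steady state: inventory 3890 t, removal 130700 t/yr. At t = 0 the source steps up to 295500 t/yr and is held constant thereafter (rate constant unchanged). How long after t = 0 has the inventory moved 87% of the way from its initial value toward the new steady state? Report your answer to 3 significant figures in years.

τ = M₀/F₀ = 3890/130700 = 0.02976 yr.
The remaining gap fraction is e^(−t/τ); 87% covered ⇒ e^(−t/τ) = 0.130.
t = −τ ln(0.130) = 0.02976 × 2.040 = 0.06072 yr.

0.0607 yr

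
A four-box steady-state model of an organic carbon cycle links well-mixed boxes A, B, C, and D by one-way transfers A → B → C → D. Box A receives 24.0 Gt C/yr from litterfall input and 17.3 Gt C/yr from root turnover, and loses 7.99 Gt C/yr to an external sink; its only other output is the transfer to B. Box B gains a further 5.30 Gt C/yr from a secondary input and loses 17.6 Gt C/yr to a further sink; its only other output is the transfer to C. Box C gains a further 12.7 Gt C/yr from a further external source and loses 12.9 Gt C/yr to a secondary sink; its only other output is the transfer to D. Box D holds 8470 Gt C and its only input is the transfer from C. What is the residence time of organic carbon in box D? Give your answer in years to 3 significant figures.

Box A: F(A→B) = (24.0 + 17.3) − 7.99 = 33.310 Gt C/yr.
Box B: F(B→C) = (33.310 + 5.30) − 17.6 = 21.010 Gt C/yr.
Box C: F(C→D) = (21.010 + 12.7) − 12.9 = 20.810 Gt C/yr.
Box D throughput = its input = 20.810 Gt C/yr; τ = 8470 / 20.810 = 407.0 yr.

407 yr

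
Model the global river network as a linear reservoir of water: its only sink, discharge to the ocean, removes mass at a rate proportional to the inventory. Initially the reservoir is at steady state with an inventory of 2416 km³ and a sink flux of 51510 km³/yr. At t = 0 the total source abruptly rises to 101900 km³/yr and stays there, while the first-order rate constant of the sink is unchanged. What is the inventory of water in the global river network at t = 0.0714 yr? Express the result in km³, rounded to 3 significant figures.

4260 km³

The sink rate constant is k = F₀/M₀ = 51510/2416 = 21.32 yr⁻¹.
Solving dM/dt = F₁ − kM with M(0) = M₀ gives M(t) = F₁/k + (M₀ − F₁/k)·e^(−kt).
F₁/k = 101900/21.32 = 4779.5 km³; kt = 21.32 × 0.0714 = 1.522, e^(−kt) = 0.2182.
M(0.0714) = 4779.5 + (2416 − 4779.5) × 0.2182 = 4779.5 − 515.7 = 4263.7 km³.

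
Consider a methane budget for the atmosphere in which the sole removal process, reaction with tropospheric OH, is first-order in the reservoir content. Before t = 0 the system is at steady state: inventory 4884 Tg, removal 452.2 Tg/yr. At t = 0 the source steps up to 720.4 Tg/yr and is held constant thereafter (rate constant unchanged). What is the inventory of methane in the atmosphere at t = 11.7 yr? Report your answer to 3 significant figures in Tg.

Residence time τ = M₀/F₀ = 10.80 yr. The eventual steady state is M_∞ = M₀·(F₁/F₀) = 4884 × 720.4/452.2 = 7780.7 Tg.
The anomaly ΔM(t) = M(t) − M_∞ decays as ΔM₀·e^(−t/τ) with ΔM₀ = 4884 − 7780.7 = −2897 Tg.
At t = 11.7 yr, e^(−t/τ) = e^(−1.083) = 0.3385, so ΔM = −980.5 Tg and M = 7780.7 − 980.5 = 6800.2 Tg.

6800 Tg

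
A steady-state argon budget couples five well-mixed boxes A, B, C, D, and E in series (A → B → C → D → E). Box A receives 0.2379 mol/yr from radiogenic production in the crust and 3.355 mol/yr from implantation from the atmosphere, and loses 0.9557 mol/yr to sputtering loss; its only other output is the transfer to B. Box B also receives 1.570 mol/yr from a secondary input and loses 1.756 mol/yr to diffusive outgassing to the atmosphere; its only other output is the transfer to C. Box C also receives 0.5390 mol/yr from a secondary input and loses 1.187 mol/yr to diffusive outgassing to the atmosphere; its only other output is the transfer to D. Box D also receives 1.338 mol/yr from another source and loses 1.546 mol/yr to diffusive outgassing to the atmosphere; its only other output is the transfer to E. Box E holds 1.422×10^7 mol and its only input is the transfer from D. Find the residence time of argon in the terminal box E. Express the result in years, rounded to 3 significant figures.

8.91×10^6 yr

Box A: F(A→B) = (0.2379 + 3.355) − 0.9557 = 2.6372 mol/yr.
Box B: F(B→C) = (2.6372 + 1.570) − 1.756 = 2.4512 mol/yr.
Box C: F(C→D) = (2.4512 + 0.5390) − 1.187 = 1.8032 mol/yr.
Box D: F(D→E) = (1.8032 + 1.338) − 1.546 = 1.5952 mol/yr.
Box E throughput = its input = 1.5952 mol/yr; τ = 1.422×10^7 / 1.5952 = 8.914×10^6 yr.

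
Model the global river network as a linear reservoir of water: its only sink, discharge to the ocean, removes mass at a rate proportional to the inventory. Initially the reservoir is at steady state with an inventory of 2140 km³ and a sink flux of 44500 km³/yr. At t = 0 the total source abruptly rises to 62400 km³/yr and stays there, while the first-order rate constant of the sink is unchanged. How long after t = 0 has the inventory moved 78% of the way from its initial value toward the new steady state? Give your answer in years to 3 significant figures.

0.0728 yr

τ = M₀/F₀ = 2140/44500 = 0.04809 yr.
The remaining gap fraction is e^(−t/τ); 78% covered ⇒ e^(−t/τ) = 0.220.
t = −τ ln(0.220) = 0.04809 × 1.514 = 0.07281 yr.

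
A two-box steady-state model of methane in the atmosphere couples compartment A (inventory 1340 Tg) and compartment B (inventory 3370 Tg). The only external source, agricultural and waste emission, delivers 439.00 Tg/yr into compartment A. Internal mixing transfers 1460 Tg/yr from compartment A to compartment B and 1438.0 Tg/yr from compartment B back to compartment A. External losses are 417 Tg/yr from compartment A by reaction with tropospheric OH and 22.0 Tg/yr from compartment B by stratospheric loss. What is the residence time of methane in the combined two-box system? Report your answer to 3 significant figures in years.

Residence time in the combined system uses the total inventory and the total *external* removal — internal exchanges between the two boxes cancel.
M_total = 1340 + 3370 = 4710.0 Tg.
ΣF_external_out = 417 + 22.0 = 439.00 Tg/yr.
τ = M_total / ΣF_ext = 4710.0 / 439.00 = 10.73 yr.

10.7 yr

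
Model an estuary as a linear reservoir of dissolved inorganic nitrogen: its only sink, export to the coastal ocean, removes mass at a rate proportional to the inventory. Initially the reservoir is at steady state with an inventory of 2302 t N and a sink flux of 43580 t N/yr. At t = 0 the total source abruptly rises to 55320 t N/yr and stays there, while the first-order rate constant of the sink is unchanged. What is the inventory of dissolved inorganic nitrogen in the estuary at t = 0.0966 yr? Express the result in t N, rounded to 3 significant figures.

τ = M₀/F₀ = 2302/43580 = 0.05282 yr; rate constant k = 1/τ.
New steady state M_∞ = F₁/k = F₁·τ = 55320 × 0.05282 = 2922.1 t N.
M(t) = M_∞ + (M₀ − M_∞)·e^(−t/τ); t/τ = 0.0966/0.05282 = 1.829, so e^(−t/τ) = 0.1606.
M(t) = 2922.1 − 620.1 × 0.1606 = 2822.5 t N.

2820 t N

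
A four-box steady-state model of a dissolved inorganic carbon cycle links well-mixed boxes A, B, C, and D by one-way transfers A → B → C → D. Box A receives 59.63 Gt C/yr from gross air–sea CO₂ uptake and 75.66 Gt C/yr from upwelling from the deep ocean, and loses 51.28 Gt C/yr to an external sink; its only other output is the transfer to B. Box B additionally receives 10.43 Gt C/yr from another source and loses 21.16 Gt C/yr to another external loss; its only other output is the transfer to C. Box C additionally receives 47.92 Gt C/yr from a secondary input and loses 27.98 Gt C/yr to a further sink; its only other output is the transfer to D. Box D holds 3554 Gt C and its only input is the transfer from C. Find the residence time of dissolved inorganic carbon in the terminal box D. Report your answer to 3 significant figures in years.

38.1 yr

Box A: F(A→B) = (59.63 + 75.66) − 51.28 = 84.010 Gt C/yr.
Box B: F(B→C) = (84.010 + 10.43) − 21.16 = 73.280 Gt C/yr.
Box C: F(C→D) = (73.280 + 47.92) − 27.98 = 93.220 Gt C/yr.
Box D throughput = its input = 93.220 Gt C/yr; τ = 3554 / 93.220 = 38.12 yr.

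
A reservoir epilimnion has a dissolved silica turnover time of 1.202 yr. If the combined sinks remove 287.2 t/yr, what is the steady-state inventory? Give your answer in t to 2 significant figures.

350 t

τ = M/F ⇒ M = τ × F = 1.202 × 287.2 = 345.2 t.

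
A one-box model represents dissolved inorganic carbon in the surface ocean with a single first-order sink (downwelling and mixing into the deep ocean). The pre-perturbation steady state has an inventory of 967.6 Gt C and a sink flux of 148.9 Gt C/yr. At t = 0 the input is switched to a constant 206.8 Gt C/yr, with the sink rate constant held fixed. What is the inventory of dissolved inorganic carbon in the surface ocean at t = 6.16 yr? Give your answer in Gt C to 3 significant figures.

Residence time τ = M₀/F₀ = 6.498 yr. The eventual steady state is M_∞ = M₀·(F₁/F₀) = 967.6 × 206.8/148.9 = 1343.9 Gt C.
The anomaly ΔM(t) = M(t) − M_∞ decays as ΔM₀·e^(−t/τ) with ΔM₀ = 967.6 − 1343.9 = −376.3 Gt C.
At t = 6.16 yr, e^(−t/τ) = e^(−0.9479) = 0.3875, so ΔM = −145.8 Gt C and M = 1343.9 − 145.8 = 1198.0 Gt C.

1200 Gt C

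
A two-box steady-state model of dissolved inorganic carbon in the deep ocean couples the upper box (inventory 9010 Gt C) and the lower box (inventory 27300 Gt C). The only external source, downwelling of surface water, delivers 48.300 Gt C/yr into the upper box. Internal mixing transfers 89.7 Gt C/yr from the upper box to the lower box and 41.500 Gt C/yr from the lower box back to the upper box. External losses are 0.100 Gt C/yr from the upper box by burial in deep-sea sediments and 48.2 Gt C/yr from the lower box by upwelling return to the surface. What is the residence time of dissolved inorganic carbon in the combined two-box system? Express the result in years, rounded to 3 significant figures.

752 yr

For the system as a whole, the A↔B exchange is internal and contributes nothing to the throughput; only the external sinks remove mass.
M_total = 9010 + 27300 = 36310 Gt C.
ΣF_external_out = 0.100 + 48.2 = 48.300 Gt C/yr.
τ = M_total / ΣF_ext = 36310 / 48.300 = 751.8 yr.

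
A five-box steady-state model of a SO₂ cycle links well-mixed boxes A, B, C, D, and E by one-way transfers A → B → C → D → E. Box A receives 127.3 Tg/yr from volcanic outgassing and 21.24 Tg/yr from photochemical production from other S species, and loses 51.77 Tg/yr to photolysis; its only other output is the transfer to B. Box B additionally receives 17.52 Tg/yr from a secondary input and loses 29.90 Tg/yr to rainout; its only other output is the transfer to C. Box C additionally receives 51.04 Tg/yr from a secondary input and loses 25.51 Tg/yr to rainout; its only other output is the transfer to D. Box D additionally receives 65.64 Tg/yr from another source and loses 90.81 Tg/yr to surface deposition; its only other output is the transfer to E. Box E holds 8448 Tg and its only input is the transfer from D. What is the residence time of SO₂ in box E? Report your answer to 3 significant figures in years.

Box A: F(A→B) = (127.3 + 21.24) − 51.77 = 96.770 Tg/yr.
Box B: F(B→C) = (96.770 + 17.52) − 29.90 = 84.390 Tg/yr.
Box C: F(C→D) = (84.390 + 51.04) − 25.51 = 109.92 Tg/yr.
Box D: F(D→E) = (109.92 + 65.64) − 90.81 = 84.750 Tg/yr.
Box E throughput = its input = 84.750 Tg/yr; τ = 8448 / 84.750 = 99.68 yr.

99.7 yr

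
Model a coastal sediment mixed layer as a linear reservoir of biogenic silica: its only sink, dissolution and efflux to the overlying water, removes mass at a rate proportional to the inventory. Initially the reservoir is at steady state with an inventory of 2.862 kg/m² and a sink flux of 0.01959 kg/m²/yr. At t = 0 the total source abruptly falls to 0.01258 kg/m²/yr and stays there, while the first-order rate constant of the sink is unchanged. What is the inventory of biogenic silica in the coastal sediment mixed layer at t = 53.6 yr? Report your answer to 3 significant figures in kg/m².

The sink rate constant is k = F₀/M₀ = 0.01959/2.862 = 0.006845 yr⁻¹.
Solving dM/dt = F₁ − kM with M(0) = M₀ gives M(t) = F₁/k + (M₀ − F₁/k)·e^(−kt).
F₁/k = 0.01258/0.006845 = 1.8379 kg/m²; kt = 0.006845 × 53.6 = 0.3669, e^(−kt) = 0.6929.
M(53.6) = 1.8379 + (2.862 − 1.8379) × 0.6929 = 1.8379 + 0.7096 = 2.5475 kg/m².

2.55 kg/m²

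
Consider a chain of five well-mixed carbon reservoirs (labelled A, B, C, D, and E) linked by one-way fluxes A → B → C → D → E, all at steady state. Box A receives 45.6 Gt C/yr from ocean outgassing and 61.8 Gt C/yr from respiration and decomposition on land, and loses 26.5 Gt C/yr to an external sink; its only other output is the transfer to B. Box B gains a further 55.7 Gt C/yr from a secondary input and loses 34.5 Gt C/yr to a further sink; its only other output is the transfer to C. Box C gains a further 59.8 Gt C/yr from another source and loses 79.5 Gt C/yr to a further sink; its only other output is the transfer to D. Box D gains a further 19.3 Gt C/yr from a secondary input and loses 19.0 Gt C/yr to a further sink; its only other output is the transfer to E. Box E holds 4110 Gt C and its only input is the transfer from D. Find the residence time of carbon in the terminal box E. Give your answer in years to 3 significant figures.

49.7 yr

Box A: F(A→B) = (45.6 + 61.8) − 26.5 = 80.900 Gt C/yr.
Box B: F(B→C) = (80.900 + 55.7) − 34.5 = 102.10 Gt C/yr.
Box C: F(C→D) = (102.10 + 59.8) − 79.5 = 82.400 Gt C/yr.
Box D: F(D→E) = (82.400 + 19.3) − 19.0 = 82.700 Gt C/yr.
Box E throughput = its input = 82.700 Gt C/yr; τ = 4110 / 82.700 = 49.70 yr.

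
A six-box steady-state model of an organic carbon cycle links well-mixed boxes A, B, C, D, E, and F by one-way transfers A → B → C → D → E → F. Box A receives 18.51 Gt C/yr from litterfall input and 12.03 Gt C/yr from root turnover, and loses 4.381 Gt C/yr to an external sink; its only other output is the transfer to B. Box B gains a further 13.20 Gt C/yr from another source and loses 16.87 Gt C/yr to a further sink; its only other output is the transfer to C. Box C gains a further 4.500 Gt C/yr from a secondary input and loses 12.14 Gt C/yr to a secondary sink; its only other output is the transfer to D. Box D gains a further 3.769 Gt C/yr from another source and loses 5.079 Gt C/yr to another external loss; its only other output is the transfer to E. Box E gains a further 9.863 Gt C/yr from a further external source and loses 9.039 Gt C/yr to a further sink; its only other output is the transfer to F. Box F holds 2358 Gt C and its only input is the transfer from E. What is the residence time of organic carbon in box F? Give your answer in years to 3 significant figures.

Box A: F(A→B) = (18.51 + 12.03) − 4.381 = 26.159 Gt C/yr.
Box B: F(B→C) = (26.159 + 13.20) − 16.87 = 22.489 Gt C/yr.
Box C: F(C→D) = (22.489 + 4.500) − 12.14 = 14.849 Gt C/yr.
Box D: F(D→E) = (14.849 + 3.769) − 5.079 = 13.539 Gt C/yr.
Box E: F(E→F) = (13.539 + 9.863) − 9.039 = 14.363 Gt C/yr.
Box F throughput = its input = 14.363 Gt C/yr; τ = 2358 / 14.363 = 164.2 yr.

164 yr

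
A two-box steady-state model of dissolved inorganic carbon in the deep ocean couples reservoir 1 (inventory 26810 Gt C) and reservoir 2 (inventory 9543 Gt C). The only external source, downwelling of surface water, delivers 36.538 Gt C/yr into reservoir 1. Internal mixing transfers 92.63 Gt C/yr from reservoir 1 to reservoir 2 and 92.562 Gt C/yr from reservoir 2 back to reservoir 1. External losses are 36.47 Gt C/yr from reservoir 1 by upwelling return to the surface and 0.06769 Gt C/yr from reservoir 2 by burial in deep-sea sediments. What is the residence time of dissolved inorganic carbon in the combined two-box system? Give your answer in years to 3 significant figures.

For the system as a whole, the A↔B exchange is internal and contributes nothing to the throughput; only the external sinks remove mass.
M_total = 26810 + 9543 = 36353 Gt C.
ΣF_external_out = 36.47 + 0.06769 = 36.538 Gt C/yr.
τ = M_total / ΣF_ext = 36353 / 36.538 = 994.9 yr.

995 yr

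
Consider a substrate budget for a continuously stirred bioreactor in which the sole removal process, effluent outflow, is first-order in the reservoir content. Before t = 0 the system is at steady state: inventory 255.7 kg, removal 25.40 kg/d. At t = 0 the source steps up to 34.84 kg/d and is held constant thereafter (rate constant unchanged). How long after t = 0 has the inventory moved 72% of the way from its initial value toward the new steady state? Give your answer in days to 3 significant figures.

τ = M₀/F₀ = 255.7/25.40 = 10.07 d.
The remaining gap fraction is e^(−t/τ); 72% covered ⇒ e^(−t/τ) = 0.280.
t = −τ ln(0.280) = 10.07 × 1.273 = 12.81 d.

12.8 d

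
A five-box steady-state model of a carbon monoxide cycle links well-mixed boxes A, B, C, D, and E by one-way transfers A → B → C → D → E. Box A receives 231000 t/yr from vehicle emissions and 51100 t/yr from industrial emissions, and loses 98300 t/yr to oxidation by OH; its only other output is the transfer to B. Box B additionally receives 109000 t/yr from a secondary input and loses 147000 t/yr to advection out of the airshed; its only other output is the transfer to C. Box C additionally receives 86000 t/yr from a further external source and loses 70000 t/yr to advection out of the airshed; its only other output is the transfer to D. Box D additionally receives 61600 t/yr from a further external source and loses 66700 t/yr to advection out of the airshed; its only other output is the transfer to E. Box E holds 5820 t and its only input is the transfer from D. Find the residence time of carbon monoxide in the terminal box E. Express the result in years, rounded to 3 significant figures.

Box A: F(A→B) = (231000 + 51100) − 98300 = 183800 t/yr.
Box B: F(B→C) = (183800 + 109000) − 147000 = 145800 t/yr.
Box C: F(C→D) = (145800 + 86000) − 70000 = 161800 t/yr.
Box D: F(D→E) = (161800 + 61600) − 66700 = 156700 t/yr.
Box E throughput = its input = 156700 t/yr; τ = 5820 / 156700 = 0.03714 yr.

0.0371 yr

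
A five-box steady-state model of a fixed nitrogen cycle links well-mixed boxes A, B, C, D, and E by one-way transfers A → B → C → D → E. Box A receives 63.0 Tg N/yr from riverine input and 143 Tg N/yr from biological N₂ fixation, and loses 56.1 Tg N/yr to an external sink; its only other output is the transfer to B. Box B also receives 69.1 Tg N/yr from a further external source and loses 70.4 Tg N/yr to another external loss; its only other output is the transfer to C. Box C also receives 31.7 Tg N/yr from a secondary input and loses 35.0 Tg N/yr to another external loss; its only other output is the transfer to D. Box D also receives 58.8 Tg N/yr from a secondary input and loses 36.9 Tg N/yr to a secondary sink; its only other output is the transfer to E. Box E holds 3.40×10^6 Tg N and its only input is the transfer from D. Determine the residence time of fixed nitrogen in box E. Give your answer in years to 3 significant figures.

20300 yr

Box A: F(A→B) = (63.0 + 143) − 56.1 = 149.90 Tg N/yr.
Box B: F(B→C) = (149.90 + 69.1) − 70.4 = 148.60 Tg N/yr.
Box C: F(C→D) = (148.60 + 31.7) − 35.0 = 145.30 Tg N/yr.
Box D: F(D→E) = (145.30 + 58.8) − 36.9 = 167.20 Tg N/yr.
Box E throughput = its input = 167.20 Tg N/yr; τ = 3.40×10^6 / 167.20 = 20330 yr.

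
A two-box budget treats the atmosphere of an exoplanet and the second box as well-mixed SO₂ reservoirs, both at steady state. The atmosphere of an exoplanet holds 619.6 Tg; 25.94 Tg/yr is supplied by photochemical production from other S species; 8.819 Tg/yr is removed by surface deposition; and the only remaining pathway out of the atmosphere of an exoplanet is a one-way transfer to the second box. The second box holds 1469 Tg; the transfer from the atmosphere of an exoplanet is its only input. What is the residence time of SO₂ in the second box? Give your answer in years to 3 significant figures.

85.8 yr

Balance the atmosphere of an exoplanet: ΣF_in = 25.940 Tg/yr.
Transfer to the second box = ΣF_in − (8.819) = 17.121 Tg/yr.
At steady state the output of the second box equals its input, 17.121 Tg/yr.
τ = M / F = 1469 / 17.121 = 85.80 yr.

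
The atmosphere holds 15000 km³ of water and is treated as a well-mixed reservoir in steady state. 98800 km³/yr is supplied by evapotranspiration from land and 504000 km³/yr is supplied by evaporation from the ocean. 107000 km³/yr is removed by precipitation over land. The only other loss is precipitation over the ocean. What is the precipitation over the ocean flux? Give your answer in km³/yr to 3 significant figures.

At steady state ΣF_in = ΣF_out.
ΣF_in = 98800 + 504000 = 602800 km³/yr.
Precipitation over the ocean flux = ΣF_in − (107000) = 602800 − 107000 = 495800 km³/yr.

496000 km³/yr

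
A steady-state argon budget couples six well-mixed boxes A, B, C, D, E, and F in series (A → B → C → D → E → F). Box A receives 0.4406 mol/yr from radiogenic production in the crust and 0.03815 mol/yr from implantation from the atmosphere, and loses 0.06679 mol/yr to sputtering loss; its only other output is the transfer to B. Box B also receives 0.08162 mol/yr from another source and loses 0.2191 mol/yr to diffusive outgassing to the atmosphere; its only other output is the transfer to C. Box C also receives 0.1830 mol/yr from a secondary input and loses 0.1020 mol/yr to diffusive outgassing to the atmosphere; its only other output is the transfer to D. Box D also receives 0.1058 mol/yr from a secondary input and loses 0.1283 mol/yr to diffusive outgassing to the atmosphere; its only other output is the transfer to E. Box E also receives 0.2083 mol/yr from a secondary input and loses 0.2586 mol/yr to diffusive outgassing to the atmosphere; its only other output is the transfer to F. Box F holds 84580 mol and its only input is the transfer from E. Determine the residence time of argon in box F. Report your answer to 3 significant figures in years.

Box A: F(A→B) = (0.4406 + 0.03815) − 0.06679 = 0.41196 mol/yr.
Box B: F(B→C) = (0.41196 + 0.08162) − 0.2191 = 0.27448 mol/yr.
Box C: F(C→D) = (0.27448 + 0.1830) − 0.1020 = 0.35548 mol/yr.
Box D: F(D→E) = (0.35548 + 0.1058) − 0.1283 = 0.33298 mol/yr.
Box E: F(E→F) = (0.33298 + 0.2083) − 0.2586 = 0.28268 mol/yr.
Box F throughput = its input = 0.28268 mol/yr; τ = 84580 / 0.28268 = 299200 yr.

299000 yr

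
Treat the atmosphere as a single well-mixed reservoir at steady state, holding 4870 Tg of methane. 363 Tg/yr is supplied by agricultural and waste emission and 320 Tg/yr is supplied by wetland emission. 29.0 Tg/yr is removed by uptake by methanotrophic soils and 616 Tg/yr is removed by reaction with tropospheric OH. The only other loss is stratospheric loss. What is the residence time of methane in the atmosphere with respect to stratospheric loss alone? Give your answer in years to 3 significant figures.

128 yr

At steady state ΣF_in = ΣF_out.
ΣF_in = 363 + 320 = 683.00 Tg/yr.
Stratospheric loss flux = ΣF_in − (29.0 + 616) = 683.00 − 645.0 = 38.00 Tg/yr.
τ = M / F = 4870 / 38.00 = 128.2 yr.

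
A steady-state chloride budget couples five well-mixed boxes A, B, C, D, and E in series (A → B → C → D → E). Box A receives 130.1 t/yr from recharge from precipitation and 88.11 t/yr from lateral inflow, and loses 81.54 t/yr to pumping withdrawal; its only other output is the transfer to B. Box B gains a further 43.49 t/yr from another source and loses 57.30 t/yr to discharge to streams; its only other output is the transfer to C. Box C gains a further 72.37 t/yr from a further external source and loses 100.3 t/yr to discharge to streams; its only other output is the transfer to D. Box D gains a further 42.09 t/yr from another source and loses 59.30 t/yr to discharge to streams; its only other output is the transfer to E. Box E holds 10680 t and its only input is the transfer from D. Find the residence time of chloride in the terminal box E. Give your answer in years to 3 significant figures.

Box A: F(A→B) = (130.1 + 88.11) − 81.54 = 136.67 t/yr.
Box B: F(B→C) = (136.67 + 43.49) − 57.30 = 122.86 t/yr.
Box C: F(C→D) = (122.86 + 72.37) − 100.3 = 94.930 t/yr.
Box D: F(D→E) = (94.930 + 42.09) − 59.30 = 77.720 t/yr.
Box E throughput = its input = 77.720 t/yr; τ = 10680 / 77.720 = 137.4 yr.

137 yr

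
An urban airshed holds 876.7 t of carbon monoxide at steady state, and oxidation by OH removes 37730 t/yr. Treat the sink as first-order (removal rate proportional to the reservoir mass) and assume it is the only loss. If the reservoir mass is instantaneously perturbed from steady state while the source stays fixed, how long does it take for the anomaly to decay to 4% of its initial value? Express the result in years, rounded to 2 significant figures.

For a linear reservoir the anomaly decays as exp(−t/τ) with τ = M/F = 876.7/37730 = 0.02324 yr.
exp(−t/τ) = 0.04 ⇒ t = −τ ln(0.04) = 0.02324 × 3.219 = 0.07479 yr.

0.075 yr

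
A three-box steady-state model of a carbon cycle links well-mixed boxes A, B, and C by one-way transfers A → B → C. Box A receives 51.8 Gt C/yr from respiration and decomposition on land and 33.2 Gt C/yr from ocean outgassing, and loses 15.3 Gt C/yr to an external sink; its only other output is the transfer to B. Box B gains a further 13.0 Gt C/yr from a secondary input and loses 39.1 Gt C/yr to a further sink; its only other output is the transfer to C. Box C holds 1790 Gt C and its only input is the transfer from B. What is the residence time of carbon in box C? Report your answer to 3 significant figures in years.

41.1 yr

Box A: F(A→B) = (51.8 + 33.2) − 15.3 = 69.700 Gt C/yr.
Box B: F(B→C) = (69.700 + 13.0) − 39.1 = 43.600 Gt C/yr.
Box C throughput = its input = 43.600 Gt C/yr; τ = 1790 / 43.600 = 41.06 yr.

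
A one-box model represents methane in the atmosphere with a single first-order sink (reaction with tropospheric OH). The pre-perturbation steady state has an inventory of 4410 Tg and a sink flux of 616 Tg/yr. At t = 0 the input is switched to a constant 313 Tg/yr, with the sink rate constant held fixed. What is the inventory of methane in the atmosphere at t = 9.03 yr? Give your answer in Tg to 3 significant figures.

2860 Tg

Residence time τ = M₀/F₀ = 7.159 yr. The eventual steady state is M_∞ = M₀·(F₁/F₀) = 4410 × 313/616 = 2240.8 Tg.
The anomaly ΔM(t) = M(t) − M_∞ decays as ΔM₀·e^(−t/τ) with ΔM₀ = 4410 − 2240.8 = 2169 Tg.
At t = 9.03 yr, e^(−t/τ) = e^(−1.261) = 0.2833, so ΔM = 614.5 Tg and M = 2240.8 + 614.5 = 2855.3 Tg.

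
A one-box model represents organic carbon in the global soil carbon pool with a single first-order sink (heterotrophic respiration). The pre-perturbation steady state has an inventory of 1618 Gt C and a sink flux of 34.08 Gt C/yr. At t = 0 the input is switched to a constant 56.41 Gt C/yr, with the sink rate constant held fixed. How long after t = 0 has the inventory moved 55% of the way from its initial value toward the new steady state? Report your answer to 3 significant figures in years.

37.9 yr

τ = M₀/F₀ = 1618/34.08 = 47.48 yr.
The remaining gap fraction is e^(−t/τ); 55% covered ⇒ e^(−t/τ) = 0.450.
t = −τ ln(0.450) = 47.48 × 0.7985 = 37.91 yr.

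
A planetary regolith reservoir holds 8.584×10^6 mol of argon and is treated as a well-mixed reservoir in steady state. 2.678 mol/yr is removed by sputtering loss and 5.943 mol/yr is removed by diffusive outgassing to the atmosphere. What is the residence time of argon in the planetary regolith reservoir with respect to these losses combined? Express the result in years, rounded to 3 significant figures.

996000 yr

Total removal = 2.678 + 5.943 = 8.6210 mol/yr.
τ = M / ΣF_out = 8.584×10^6 / 8.6210 = 995700 yr.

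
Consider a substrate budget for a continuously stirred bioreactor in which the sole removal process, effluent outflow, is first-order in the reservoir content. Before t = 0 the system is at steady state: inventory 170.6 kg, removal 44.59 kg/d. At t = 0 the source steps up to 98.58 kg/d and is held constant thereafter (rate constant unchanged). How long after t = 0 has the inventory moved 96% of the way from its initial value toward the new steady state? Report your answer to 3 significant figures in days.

12.3 d

τ = M₀/F₀ = 170.6/44.59 = 3.826 d.
The remaining gap fraction is e^(−t/τ); 96% covered ⇒ e^(−t/τ) = 0.0400.
t = −τ ln(0.0400) = 3.826 × 3.219 = 12.32 d.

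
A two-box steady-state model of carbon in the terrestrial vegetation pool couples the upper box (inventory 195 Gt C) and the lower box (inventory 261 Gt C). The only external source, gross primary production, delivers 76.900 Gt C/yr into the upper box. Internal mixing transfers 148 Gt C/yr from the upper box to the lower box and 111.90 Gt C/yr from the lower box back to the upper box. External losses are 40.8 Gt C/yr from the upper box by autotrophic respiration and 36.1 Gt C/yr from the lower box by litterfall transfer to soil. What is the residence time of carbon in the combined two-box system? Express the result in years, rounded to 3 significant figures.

5.93 yr

For the system as a whole, the A↔B exchange is internal and contributes nothing to the throughput; only the external sinks remove mass.
M_total = 195 + 261 = 456.00 Gt C.
ΣF_external_out = 40.8 + 36.1 = 76.900 Gt C/yr.
τ = M_total / ΣF_ext = 456.00 / 76.900 = 5.930 yr.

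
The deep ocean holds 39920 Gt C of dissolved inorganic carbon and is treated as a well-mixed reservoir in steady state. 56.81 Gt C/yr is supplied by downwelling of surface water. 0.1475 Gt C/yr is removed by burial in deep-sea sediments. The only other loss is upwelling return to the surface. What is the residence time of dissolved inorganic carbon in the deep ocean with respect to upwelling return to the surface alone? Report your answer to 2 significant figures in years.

At steady state ΣF_in = ΣF_out.
ΣF_in = 56.810 Gt C/yr.
Upwelling return to the surface flux = ΣF_in − (0.1475) = 56.810 − 0.1475 = 56.66 Gt C/yr.
τ = M / F = 39920 / 56.66 = 704.5 yr.

700 yr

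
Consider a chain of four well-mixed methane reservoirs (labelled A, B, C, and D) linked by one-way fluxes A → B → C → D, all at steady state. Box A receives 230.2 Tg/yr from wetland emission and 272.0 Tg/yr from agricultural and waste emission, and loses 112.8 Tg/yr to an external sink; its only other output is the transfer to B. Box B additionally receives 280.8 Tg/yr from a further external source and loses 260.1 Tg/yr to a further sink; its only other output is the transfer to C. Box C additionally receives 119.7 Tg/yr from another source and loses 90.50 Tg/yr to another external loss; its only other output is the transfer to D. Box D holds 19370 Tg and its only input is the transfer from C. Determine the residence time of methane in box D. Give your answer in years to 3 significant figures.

Box A: F(A→B) = (230.2 + 272.0) − 112.8 = 389.40 Tg/yr.
Box B: F(B→C) = (389.40 + 280.8) − 260.1 = 410.10 Tg/yr.
Box C: F(C→D) = (410.10 + 119.7) − 90.50 = 439.30 Tg/yr.
Box D throughput = its input = 439.30 Tg/yr; τ = 19370 / 439.30 = 44.09 yr.

44.1 yr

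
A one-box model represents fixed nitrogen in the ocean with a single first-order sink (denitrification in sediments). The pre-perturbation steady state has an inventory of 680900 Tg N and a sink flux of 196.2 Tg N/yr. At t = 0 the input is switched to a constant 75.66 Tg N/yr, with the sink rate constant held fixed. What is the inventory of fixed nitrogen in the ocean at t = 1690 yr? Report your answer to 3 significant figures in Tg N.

The sink rate constant is k = F₀/M₀ = 196.2/680900 = 0.0002881 yr⁻¹.
Solving dM/dt = F₁ − kM with M(0) = M₀ gives M(t) = F₁/k + (M₀ − F₁/k)·e^(−kt).
F₁/k = 75.66/0.0002881 = 262570 Tg N; kt = 0.0002881 × 1690 = 0.4870, e^(−kt) = 0.6145.
M(1690) = 262570 + (680900 − 262570) × 0.6145 = 262570 + 257100 = 519630 Tg N.

520000 Tg N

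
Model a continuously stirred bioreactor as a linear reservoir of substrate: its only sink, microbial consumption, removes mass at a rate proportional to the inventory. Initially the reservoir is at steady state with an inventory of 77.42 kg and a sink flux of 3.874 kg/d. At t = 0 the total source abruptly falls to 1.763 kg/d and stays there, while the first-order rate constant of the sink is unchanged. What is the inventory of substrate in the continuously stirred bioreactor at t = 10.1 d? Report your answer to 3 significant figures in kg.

60.7 kg

Residence time τ = M₀/F₀ = 19.98 d. The eventual steady state is M_∞ = M₀·(F₁/F₀) = 77.42 × 1.763/3.874 = 35.233 kg.
The anomaly ΔM(t) = M(t) − M_∞ decays as ΔM₀·e^(−t/τ) with ΔM₀ = 77.42 − 35.233 = 42.19 kg.
At t = 10.1 d, e^(−t/τ) = e^(−0.5054) = 0.6033, so ΔM = 25.45 kg and M = 35.233 + 25.45 = 60.683 kg.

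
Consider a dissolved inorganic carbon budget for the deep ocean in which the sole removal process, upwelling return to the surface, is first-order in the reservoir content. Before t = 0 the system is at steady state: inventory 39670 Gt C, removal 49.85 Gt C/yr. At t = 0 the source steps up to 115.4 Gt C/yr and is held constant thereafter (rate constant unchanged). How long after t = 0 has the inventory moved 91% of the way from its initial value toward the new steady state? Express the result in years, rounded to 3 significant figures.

τ = M₀/F₀ = 39670/49.85 = 795.8 yr.
The remaining gap fraction is e^(−t/τ); 91% covered ⇒ e^(−t/τ) = 0.0900.
t = −τ ln(0.0900) = 795.8 × 2.408 = 1916 yr.

1920 yr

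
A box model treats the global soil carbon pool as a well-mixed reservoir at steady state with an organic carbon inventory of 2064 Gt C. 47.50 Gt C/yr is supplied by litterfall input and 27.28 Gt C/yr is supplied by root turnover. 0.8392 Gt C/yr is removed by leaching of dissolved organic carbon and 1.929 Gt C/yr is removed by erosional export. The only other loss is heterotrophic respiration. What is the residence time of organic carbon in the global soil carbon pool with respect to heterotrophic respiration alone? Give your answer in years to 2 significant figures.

At steady state ΣF_in = ΣF_out.
ΣF_in = 47.50 + 27.28 = 74.780 Gt C/yr.
Heterotrophic respiration flux = ΣF_in − (0.8392 + 1.929) = 74.780 − 2.768 = 72.01 Gt C/yr.
τ = M / F = 2064 / 72.01 = 28.66 yr.

29 yr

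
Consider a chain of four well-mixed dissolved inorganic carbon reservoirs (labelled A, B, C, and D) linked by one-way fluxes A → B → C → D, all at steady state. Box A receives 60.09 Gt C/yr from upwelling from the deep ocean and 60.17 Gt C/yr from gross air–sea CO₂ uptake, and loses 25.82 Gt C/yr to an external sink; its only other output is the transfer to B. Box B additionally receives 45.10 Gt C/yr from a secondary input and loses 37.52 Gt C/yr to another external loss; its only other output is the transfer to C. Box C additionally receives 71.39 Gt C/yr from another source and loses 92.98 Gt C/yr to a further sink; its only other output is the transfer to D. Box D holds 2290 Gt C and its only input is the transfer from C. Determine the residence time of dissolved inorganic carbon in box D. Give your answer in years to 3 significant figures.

Box A: F(A→B) = (60.09 + 60.17) − 25.82 = 94.440 Gt C/yr.
Box B: F(B→C) = (94.440 + 45.10) − 37.52 = 102.02 Gt C/yr.
Box C: F(C→D) = (102.02 + 71.39) − 92.98 = 80.430 Gt C/yr.
Box D throughput = its input = 80.430 Gt C/yr; τ = 2290 / 80.430 = 28.47 yr.

28.5 yr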